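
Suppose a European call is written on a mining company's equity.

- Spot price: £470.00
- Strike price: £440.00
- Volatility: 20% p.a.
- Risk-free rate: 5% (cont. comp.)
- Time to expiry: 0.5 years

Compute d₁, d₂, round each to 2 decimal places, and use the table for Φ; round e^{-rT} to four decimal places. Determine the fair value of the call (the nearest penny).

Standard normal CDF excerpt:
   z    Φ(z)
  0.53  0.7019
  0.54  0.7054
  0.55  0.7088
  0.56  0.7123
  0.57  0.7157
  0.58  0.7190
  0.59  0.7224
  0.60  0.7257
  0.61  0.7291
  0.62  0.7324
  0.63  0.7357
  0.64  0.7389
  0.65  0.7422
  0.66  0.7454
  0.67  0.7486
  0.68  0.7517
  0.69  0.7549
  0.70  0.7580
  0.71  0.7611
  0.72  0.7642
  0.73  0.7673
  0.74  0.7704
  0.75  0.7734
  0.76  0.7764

£50.59

T = 0.5;  σ√T = 0.1414
ln(S/K) + (r + σ²/2)T = ln(470/440) + (0.05 + 0.2²/2)·0.5 = 0.0660 + 0.0350 = 0.1010
d₁ = 0.1010 / 0.1414 = 0.7139 ⇒ 0.71
d₂ = d₁ − σ√T = 0.7139 − 0.1414 = 0.5725 ⇒ 0.57
e^(−rT) = e^(−0.05·0.5) = 0.9753
C = 470·N(0.71) − 440·0.9753·N(0.57) = 470·0.7611 − 440·0.9753·0.7157 = 357.7170 − 307.1298 = 50.5872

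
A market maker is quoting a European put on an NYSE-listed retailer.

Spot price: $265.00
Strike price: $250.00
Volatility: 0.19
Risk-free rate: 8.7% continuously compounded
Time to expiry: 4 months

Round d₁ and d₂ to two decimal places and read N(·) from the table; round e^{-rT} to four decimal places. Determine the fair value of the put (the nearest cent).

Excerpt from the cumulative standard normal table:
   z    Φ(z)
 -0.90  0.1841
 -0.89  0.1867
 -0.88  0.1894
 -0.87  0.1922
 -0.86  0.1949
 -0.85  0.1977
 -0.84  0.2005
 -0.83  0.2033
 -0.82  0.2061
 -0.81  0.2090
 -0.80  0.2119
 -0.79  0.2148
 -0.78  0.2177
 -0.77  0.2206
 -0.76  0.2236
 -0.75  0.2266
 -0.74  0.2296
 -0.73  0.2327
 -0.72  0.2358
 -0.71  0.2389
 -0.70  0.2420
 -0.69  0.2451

$3.37

σ√T = 0.19 × 0.5774 = 0.1097
d₁ = [ln(265/250) + (0.087 + ½·0.19²)·0.3333] / (σ√T) = (0.0583 + 0.0350) / 0.1097 = 0.8504 → 0.85
d₂ = 0.8504 − 0.1097 = 0.7407 → 0.74
exp(−rT) = exp(−0.087·0.3333) = 0.9714
P = 250·0.9714·N(-0.74) − 265·N(-0.85) = 250·0.9714·0.2296 − 265·0.1977 = 55.7584 − 52.3905 = 3.3679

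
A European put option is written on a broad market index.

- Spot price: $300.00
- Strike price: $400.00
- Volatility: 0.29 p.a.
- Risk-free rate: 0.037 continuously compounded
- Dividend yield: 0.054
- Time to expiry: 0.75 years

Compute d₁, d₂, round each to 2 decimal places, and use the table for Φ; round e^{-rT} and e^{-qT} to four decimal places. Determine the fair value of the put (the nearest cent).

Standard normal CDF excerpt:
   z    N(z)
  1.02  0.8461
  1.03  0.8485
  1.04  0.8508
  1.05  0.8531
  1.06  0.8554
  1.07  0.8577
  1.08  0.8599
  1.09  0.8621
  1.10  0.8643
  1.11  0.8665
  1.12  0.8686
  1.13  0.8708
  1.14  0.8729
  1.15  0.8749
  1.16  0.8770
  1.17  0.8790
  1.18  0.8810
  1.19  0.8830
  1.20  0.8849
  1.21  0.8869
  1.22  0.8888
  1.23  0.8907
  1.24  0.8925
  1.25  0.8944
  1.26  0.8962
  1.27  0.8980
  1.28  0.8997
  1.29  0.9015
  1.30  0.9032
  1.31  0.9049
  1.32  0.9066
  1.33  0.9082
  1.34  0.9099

T = 0.75;  σ√T = 0.2511
d₁ = [ln(300/400) + (0.037 − 0.054 + ½·0.29²)·0.75] / (σ√T) = (-0.2877 + 0.0188) / 0.2511 = -1.0707 which rounds to -1.07
d₂ = -1.0707 − 0.2511 = -1.3218 which rounds to -1.32
e^(−qT) = e^(−0.054·0.75) = 0.9603;  e^(−rT) = e^(−0.037·0.75) = 0.9726
P = 400·0.9726·N(1.32) − 300·0.9603·N(1.07) = 400·0.9726·0.9066 − 300·0.9603·0.8577 = 352.7037 − 247.0948 = 105.6089

$105.61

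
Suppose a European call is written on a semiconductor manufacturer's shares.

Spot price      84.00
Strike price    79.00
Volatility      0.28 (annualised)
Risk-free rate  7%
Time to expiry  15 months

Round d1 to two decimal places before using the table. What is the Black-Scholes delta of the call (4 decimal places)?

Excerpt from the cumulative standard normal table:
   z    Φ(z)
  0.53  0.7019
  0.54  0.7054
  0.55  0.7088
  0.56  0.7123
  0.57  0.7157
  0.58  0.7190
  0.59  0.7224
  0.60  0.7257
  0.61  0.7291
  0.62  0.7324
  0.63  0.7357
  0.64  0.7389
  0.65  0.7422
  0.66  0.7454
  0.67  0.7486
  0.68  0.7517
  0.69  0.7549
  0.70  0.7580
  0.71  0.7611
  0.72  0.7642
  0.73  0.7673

0.7357

T = 1.25;  σ√T = 0.3130
d₁ = [ln(84/79) + (0.07 + ½·0.28²)·1.25] / (σ√T) = (0.0614 + 0.1365) / 0.3130 = 0.6321 → 0.63
N(d₁) = N(0.63) = 0.7357
Δ_call = N(d₁) = 0.7357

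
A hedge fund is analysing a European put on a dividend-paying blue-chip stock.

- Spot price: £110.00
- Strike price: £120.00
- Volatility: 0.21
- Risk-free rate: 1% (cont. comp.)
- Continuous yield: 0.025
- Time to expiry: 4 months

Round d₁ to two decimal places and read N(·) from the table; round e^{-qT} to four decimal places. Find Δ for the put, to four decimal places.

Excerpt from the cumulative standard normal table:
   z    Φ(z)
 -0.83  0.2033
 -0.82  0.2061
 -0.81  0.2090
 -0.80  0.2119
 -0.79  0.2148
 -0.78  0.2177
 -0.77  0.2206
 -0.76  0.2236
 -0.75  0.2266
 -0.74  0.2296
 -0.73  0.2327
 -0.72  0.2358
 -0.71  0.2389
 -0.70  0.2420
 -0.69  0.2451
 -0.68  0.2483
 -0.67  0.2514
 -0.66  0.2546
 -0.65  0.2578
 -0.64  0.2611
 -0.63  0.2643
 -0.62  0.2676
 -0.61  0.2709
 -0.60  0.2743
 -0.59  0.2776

σ√T = 0.21·√0.3333 = 0.1212
d₁ = [ln(110/120) + (0.01 − 0.025 + 0.21²/2)·0.3333] / 0.1212 = [-0.0870 + 0.0023] / 0.1212 = -0.6983 ≈ -0.70
N(d₁) = N(-0.70) = 0.2420
Δ_put = e^(−qT)·(N(d₁) − 1) = 0.9917·(0.2420 − 1) = -0.7517

-0.7517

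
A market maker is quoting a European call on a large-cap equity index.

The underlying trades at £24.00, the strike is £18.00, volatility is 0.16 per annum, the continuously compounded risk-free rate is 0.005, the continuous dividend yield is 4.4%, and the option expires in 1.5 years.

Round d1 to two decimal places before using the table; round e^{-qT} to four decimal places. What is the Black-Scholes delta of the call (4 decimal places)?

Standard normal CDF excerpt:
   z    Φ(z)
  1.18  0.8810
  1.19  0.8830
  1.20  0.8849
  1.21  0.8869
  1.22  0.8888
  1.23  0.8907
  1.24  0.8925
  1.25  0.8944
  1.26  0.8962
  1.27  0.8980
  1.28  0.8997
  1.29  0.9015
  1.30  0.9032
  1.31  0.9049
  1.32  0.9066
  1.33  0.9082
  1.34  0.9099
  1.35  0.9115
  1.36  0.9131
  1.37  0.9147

T = 1.5;  σ√T = 0.1960
d₁ = [ln(24/18) + (0.005 − 0.044 + 0.16²/2)·1.5] / 0.1960 = [0.2877 − 0.0393] / 0.1960 = 1.2675 which rounds to 1.27
N(d₁) = N(1.27) = 0.8980
Δ_call = e^(−qT)·N(d₁) = 0.9361·0.8980 = 0.8406

0.8406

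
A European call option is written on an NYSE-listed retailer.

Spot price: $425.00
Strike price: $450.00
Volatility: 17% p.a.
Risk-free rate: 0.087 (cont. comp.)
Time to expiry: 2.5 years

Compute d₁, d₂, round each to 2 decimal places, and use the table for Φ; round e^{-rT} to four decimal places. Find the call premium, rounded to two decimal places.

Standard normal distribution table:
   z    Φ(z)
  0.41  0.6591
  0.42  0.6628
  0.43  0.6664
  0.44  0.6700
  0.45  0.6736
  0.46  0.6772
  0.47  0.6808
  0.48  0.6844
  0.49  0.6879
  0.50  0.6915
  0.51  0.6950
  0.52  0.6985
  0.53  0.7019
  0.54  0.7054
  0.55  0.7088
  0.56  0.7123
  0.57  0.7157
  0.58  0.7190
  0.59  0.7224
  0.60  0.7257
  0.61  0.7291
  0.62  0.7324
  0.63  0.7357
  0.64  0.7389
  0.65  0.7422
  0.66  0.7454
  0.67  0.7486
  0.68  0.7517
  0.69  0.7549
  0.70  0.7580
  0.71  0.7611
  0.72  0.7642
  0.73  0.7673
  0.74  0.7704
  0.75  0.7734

$80.94

T = 2.5;  σ√T = 0.2688
ln(S/K) + (r + σ²/2)T = ln(425/450) + (0.087 + 0.17²/2)·2.5 = -0.0572 + 0.2536 = 0.1965
d₁ = 0.1965 / 0.2688 = 0.7309 which rounds to 0.73
d₂ = d₁ − σ√T = 0.7309 − 0.2688 = 0.4621 which rounds to 0.46
e^(−rT) = e^(−0.087·2.5) = 0.8045
N(d₁) = N(0.73) = 0.7673;  N(d₂) = N(0.46) = 0.6772
C = 425·0.7673 − 450·0.8045·0.6772 = 326.1025 − 245.1633 = 80.9392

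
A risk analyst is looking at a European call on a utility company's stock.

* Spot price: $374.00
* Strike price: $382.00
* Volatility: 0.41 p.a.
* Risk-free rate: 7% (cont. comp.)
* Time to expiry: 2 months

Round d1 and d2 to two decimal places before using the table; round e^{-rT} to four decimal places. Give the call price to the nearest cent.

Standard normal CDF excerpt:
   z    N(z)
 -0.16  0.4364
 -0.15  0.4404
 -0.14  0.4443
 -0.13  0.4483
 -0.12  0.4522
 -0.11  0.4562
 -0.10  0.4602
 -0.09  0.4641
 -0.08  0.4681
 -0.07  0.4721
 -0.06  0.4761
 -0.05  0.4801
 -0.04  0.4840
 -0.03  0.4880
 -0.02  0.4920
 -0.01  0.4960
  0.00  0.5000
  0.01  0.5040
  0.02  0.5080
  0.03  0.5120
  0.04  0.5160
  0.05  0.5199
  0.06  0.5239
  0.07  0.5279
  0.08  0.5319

σ√T = 0.41·√0.1667 = 0.1674
ln(S/K) + (r + σ²/2)T = ln(374/382) + (0.07 + 0.41²/2)·0.1667 = -0.0212 + 0.0257 = 0.0045
d₁ = 0.0045 / 0.1674 = 0.0269 → 0.03
d₂ = d₁ − σ√T = 0.0269 − 0.1674 = -0.1404 → -0.14
exp(−rT) = exp(−0.07·0.1667) = 0.9884
N(d₁) = N(0.03) = 0.5120;  N(d₂) = N(-0.14) = 0.4443
C = 374·0.5120 − 382·0.9884·0.4443 = 191.4880 − 167.7538 = 23.7342

$23.73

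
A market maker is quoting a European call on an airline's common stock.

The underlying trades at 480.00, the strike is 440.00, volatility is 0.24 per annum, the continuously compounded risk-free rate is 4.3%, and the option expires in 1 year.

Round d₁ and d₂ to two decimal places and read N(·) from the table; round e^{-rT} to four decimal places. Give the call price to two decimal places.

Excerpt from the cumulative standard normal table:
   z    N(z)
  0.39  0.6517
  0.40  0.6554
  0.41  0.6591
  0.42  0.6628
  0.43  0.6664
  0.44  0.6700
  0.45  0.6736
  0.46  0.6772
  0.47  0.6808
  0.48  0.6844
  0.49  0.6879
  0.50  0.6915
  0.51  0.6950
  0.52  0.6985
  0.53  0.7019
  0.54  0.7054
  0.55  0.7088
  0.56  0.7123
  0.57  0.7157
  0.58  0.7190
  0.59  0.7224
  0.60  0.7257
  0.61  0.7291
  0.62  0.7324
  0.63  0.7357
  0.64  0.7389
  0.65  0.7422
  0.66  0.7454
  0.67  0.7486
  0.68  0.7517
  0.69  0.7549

σ√T = 0.24 × 1.0000 = 0.2400
d₁ = [ln(480/440) + (0.043 + 0.24²/2)·1] / 0.2400 = [0.0870 + 0.0718] / 0.2400 = 0.6617 ≈ 0.66
d₂ = d₁ − σ√T = 0.6617 − 0.2400 = 0.4217 ≈ 0.42
e^(−rT) = e^(−0.043·1) = 0.9579
C = 480·N(0.66) − 440·0.9579·N(0.42) = 480·0.7454 − 440·0.9579·0.6628 = 357.7920 − 279.3543 = 78.4377

78.44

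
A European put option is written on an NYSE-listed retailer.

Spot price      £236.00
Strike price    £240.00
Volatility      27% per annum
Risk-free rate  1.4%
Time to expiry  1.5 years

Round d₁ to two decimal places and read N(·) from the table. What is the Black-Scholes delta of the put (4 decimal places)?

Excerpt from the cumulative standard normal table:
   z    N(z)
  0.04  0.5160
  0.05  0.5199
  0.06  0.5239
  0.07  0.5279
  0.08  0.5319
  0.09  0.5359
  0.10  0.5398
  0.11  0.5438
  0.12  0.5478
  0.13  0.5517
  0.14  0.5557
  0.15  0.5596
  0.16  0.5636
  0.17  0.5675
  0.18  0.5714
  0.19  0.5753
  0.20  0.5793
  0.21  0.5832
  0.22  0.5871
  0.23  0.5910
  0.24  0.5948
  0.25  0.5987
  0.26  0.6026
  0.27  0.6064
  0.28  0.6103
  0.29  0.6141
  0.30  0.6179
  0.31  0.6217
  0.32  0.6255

-0.4286

T = 1.5;  σ√T = 0.3307
ln(S/K) + (r + σ²/2)T = ln(236/240) + (0.014 + 0.27²/2)·1.5 = -0.0168 + 0.0757 = 0.0589
d₁ = 0.0589 / 0.3307 = 0.1780 ≈ 0.18
N(d₁) = N(0.18) = 0.5714
Δ_put = N(d₁) − 1 = 0.5714 − 1 = -0.4286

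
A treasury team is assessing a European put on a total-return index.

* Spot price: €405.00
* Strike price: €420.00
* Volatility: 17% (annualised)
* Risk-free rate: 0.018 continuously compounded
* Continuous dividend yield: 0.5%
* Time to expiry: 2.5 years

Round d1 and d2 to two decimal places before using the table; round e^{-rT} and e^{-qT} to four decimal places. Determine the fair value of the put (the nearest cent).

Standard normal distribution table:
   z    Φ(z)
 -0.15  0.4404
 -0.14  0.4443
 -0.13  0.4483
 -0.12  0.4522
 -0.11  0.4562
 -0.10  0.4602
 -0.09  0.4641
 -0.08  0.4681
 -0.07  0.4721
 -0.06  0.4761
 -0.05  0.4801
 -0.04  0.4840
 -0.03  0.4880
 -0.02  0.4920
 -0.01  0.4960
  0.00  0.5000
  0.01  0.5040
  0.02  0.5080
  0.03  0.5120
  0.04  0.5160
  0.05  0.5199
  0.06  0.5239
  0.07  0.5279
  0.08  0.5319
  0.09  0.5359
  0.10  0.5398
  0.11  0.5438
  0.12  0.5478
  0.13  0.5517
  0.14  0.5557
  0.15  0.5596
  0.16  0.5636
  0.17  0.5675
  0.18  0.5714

σ√T = 0.17·√2.5 = 0.2688
d₁ = [ln(405/420) + (0.018 − 0.005 + 0.17²/2)·2.5] / 0.2688 = [-0.0364 + 0.0686] / 0.2688 = 0.1200 which rounds to 0.12
d₂ = d₁ − σ√T = 0.1200 − 0.2688 = -0.1488 which rounds to -0.15
exp(−qT) = exp(−0.005·2.5) = 0.9876;  exp(−rT) = exp(−0.018·2.5) = 0.9560
P = 420·0.9560·N(0.15) − 405·0.9876·N(-0.12) = 420·0.9560·0.5596 − 405·0.9876·0.4522 = 224.6906 − 180.8701 = 43.8205

€43.82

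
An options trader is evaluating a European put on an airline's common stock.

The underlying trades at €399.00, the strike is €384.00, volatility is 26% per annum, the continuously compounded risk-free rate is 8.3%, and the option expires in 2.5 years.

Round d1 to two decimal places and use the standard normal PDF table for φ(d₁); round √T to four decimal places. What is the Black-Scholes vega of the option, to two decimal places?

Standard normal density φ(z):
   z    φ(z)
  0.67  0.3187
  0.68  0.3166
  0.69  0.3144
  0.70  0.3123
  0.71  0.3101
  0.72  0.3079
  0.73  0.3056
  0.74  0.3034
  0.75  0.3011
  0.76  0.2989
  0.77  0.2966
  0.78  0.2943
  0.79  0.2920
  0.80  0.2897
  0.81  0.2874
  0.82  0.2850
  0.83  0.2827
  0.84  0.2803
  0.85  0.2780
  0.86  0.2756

T = 2.5;  σ√T = 0.4111
d₁ = [ln(399/384) + (0.083 + 0.26²/2)·2.5] / 0.4111 = [0.0383 + 0.2920] / 0.4111 = 0.8035 ≈ 0.80
√T = √2.5 = 1.5811
φ(d₁) = φ(0.80) = 0.2897
vega = S·φ(d₁)·√T = 399·0.2897·1.5811 = 182.7598

182.76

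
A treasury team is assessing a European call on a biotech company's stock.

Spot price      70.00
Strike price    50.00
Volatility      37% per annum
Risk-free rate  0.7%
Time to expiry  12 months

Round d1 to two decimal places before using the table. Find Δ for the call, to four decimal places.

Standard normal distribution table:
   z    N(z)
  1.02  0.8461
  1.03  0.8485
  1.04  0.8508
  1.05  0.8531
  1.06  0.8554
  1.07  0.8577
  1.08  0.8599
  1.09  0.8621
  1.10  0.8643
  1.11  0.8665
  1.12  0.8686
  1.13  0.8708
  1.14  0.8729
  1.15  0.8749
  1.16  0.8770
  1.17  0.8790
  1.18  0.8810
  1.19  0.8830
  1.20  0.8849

0.8665

σ√T = 0.37 × 1.0000 = 0.3700
d₁ = [ln(70/50) + (0.007 + ½·0.37²)·1] / (σ√T) = (0.3365 + 0.0755) / 0.3700 = 1.1133 which rounds to 1.11
N(d₁) = N(1.11) = 0.8665
Δ_call = N(d₁) = 0.8665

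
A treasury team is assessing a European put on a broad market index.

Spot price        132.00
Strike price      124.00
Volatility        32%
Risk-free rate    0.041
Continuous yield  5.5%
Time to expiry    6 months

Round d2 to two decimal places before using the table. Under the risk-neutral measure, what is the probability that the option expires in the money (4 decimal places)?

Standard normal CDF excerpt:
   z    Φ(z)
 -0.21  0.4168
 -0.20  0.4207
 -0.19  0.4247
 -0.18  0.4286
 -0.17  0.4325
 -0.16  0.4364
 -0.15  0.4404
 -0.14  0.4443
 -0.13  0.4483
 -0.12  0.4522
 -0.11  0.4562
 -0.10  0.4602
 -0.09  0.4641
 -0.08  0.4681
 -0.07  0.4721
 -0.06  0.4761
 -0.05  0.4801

T = 0.5;  σ√T = 0.2263
d₁ = [ln(132/124) + (0.041 − 0.055 + ½·0.32²)·0.5] / (σ√T) = (0.0625 + 0.0186) / 0.2263 = 0.3585 which rounds to 0.36
d₂ = 0.3585 − 0.2263 = 0.1322 which rounds to 0.13
Risk-neutral Pr[S_T < K] = N(−d₂) = N(-0.13) = 0.4483

0.4483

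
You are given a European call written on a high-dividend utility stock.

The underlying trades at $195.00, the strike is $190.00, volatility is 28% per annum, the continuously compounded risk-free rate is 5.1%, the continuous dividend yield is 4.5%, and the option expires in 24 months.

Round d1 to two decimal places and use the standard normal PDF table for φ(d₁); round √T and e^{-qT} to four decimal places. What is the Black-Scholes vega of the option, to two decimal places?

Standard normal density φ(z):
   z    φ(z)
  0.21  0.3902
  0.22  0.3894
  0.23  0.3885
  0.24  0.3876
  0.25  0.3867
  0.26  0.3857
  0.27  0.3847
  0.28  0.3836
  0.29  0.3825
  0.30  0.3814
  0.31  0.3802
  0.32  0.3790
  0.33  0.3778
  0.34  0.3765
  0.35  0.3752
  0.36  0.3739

96.40

T = 2;  σ√T = 0.3960
d₁ = [ln(195/190) + (0.051 − 0.045 + 0.28²/2)·2] / 0.3960 = [0.0260 + 0.0904] / 0.3960 = 0.2939 ⇒ 0.29
√T = √2 = 1.4142
φ(d₁) = φ(0.29) = 0.3825
exp(−qT) = exp(−0.045·2) = 0.9139
vega = S·exp(−qT)·φ(d₁)·√T = 195·0.9139·0.3825·1.4142 = 96.3997
(Vega is the same for a European call and put with the same parameters.)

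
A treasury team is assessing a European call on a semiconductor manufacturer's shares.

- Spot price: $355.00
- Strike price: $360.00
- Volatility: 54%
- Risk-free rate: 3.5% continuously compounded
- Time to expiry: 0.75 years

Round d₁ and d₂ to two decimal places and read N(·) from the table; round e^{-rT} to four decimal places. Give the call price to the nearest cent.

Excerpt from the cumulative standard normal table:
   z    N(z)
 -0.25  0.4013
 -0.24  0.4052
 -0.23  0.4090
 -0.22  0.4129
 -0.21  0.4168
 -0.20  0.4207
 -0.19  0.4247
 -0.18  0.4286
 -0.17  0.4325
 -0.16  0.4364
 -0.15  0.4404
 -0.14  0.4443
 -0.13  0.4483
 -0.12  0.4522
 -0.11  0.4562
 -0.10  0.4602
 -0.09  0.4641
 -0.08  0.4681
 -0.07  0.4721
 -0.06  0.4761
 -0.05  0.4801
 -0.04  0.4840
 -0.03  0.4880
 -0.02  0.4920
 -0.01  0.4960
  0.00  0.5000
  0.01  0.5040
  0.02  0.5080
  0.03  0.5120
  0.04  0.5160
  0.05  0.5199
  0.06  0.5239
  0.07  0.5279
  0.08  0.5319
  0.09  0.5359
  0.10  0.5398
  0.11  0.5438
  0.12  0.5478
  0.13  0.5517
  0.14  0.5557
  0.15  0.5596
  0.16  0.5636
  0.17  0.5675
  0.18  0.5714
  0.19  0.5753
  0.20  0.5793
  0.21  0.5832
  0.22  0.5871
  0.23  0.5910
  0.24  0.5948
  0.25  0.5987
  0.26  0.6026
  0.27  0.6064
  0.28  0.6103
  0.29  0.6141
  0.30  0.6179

σ√T = 0.54 × 0.8660 = 0.4677
d₁ = [ln(355/360) + (0.035 + 0.54²/2)·0.75] / 0.4677 = [-0.0140 + 0.1356] / 0.4677 = 0.2601 ⇒ 0.26
d₂ = d₁ − σ√T = 0.2601 − 0.4677 = -0.2076 ⇒ -0.21
exp(−rT) = exp(−0.035·0.75) = 0.9741
C = 355·N(0.26) − 360·0.9741·N(-0.21) = 355·0.6026 − 360·0.9741·0.4168 = 213.9230 − 146.1618 = 67.7612

$67.76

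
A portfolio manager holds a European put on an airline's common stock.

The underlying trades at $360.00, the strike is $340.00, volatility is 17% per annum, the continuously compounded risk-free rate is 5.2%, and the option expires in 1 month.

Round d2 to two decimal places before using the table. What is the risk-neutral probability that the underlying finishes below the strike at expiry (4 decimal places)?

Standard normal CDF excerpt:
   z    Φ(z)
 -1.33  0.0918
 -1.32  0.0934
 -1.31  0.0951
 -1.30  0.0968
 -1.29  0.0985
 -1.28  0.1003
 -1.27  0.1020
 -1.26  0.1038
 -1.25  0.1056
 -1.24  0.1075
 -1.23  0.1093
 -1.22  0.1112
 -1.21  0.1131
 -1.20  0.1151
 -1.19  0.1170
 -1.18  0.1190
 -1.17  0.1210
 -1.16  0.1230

σ√T = 0.17 × 0.2887 = 0.0491
d₁ = [ln(360/340) + (0.052 + 0.17²/2)·0.08333] / 0.0491 = [0.0572 + 0.0055] / 0.0491 = 1.2776 which rounds to 1.28
d₂ = d₁ − σ√T = 1.2776 − 0.0491 = 1.2285 which rounds to 1.23
Risk-neutral Pr[S_T < K] = N(−d₂) = N(-1.23) = 0.1093

0.1093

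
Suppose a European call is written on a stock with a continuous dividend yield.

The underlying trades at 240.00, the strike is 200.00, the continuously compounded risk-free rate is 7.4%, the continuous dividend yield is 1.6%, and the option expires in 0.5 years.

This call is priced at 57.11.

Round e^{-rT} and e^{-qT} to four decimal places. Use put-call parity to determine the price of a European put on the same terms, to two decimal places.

11.77

exp(−qT) = exp(−0.016·0.5) = 0.9920;  exp(−rT) = exp(−0.074·0.5) = 0.9637
Put-call parity: C − P = S·e^(−qT) − K·e^(−rT) = 240·0.9920 − 200·0.9637 = 238.0800 − 192.7400 = 45.3400
P = C − (C − P) = 57.11 − (45.3400) = 11.7700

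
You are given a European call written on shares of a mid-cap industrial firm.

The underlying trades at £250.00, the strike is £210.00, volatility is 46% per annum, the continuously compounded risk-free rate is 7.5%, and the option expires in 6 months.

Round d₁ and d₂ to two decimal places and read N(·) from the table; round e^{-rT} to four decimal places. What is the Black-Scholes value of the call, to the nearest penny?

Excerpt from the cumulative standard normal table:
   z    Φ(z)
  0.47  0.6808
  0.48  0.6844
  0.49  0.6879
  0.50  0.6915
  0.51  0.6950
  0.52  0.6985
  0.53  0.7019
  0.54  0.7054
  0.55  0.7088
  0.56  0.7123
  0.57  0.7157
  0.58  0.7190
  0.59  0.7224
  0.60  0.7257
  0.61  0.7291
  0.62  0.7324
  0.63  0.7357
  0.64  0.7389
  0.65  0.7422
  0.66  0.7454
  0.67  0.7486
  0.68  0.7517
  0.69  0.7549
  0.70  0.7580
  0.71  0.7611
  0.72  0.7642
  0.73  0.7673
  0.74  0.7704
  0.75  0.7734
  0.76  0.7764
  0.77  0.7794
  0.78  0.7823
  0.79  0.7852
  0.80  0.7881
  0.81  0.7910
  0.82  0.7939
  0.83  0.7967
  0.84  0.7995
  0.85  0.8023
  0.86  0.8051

£58.61

T = 0.5;  σ√T = 0.3253
d₁ = [ln(250/210) + (0.075 + 0.46²/2)·0.5] / 0.3253 = [0.1744 + 0.0904] / 0.3253 = 0.8140 → 0.81
d₂ = d₁ − σ√T = 0.8140 − 0.3253 = 0.4887 → 0.49
e^(−rT) = e^(−0.075·0.5) = 0.9632
N(d₁) = N(0.81) = 0.7910;  N(d₂) = N(0.49) = 0.6879
C = 250·0.7910 − 210·0.9632·0.6879 = 197.7500 − 139.1429 = 58.6071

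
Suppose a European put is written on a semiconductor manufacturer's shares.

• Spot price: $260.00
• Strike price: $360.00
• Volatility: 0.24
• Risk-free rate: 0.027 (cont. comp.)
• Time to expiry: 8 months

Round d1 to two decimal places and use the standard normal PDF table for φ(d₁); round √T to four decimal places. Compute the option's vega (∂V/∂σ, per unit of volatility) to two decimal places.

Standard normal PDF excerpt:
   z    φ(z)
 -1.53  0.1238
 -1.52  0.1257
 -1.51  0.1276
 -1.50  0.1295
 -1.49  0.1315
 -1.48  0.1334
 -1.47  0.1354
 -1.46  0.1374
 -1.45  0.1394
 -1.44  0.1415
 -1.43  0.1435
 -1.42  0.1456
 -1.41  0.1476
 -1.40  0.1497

28.74

σ√T = 0.24 × 0.8165 = 0.1960
d₁ = [ln(260/360) + (0.027 + 0.24²/2)·0.6667] / 0.1960 = [-0.3254 + 0.0372] / 0.1960 = -1.4708 which rounds to -1.47
√T = √0.6667 = 0.8165
φ(d₁) = φ(-1.47) = 0.1354
vega = S·φ(d₁)·√T = 260·0.1354·0.8165 = 28.7441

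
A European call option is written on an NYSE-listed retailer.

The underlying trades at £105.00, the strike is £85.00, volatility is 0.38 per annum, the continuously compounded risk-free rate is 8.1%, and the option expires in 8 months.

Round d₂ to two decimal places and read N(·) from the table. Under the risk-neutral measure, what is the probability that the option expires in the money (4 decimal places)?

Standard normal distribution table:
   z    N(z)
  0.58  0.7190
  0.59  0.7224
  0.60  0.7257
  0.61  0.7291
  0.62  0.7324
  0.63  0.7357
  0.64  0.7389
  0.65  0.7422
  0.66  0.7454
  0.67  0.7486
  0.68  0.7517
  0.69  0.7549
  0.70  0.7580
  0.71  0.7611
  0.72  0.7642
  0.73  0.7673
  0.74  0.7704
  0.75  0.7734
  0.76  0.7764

0.7580

σ√T = 0.38·√0.6667 = 0.3103
d₁ = [ln(105/85) + (0.081 + 0.38²/2)·0.6667] / 0.3103 = [0.2113 + 0.1021] / 0.3103 = 1.0102 ≈ 1.01
d₂ = d₁ − σ√T = 1.0102 − 0.3103 = 0.7000 ≈ 0.70
Pr(exercise) under Q = N(d₂) = 0.7580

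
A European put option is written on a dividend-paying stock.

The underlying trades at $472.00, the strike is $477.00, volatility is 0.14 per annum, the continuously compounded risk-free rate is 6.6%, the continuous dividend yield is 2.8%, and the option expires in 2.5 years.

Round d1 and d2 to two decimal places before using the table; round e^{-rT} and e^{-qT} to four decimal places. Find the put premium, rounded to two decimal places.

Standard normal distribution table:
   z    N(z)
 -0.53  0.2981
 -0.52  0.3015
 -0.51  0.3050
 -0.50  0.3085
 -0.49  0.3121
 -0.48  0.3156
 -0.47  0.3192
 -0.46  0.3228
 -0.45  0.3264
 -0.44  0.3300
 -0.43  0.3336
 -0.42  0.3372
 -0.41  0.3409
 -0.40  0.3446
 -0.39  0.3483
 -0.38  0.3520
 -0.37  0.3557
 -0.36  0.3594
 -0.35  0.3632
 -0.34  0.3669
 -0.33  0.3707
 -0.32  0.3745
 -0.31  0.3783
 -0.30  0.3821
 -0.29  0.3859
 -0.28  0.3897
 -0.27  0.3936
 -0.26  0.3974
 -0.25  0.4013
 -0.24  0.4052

σ√T = 0.14·√2.5 = 0.2214
ln(S/K) + (r − q + σ²/2)T = ln(472/477) + (0.066 − 0.028 + 0.14²/2)·2.5 = -0.0105 + 0.1195 = 0.1090
d₁ = 0.1090 / 0.2214 = 0.4922 ≈ 0.49
d₂ = d₁ − σ√T = 0.4922 − 0.2214 = 0.2709 ≈ 0.27
e^(−qT) = e^(−0.028·2.5) = 0.9324;  e^(−rT) = e^(−0.066·2.5) = 0.8479
N(−d₂) = N(-0.27) = 0.3936;  N(−d₁) = N(-0.49) = 0.3121
P = 477·0.8479·0.3936 − 472·0.9324·0.3121 = 159.1909 − 137.3530 = 21.8379

$21.84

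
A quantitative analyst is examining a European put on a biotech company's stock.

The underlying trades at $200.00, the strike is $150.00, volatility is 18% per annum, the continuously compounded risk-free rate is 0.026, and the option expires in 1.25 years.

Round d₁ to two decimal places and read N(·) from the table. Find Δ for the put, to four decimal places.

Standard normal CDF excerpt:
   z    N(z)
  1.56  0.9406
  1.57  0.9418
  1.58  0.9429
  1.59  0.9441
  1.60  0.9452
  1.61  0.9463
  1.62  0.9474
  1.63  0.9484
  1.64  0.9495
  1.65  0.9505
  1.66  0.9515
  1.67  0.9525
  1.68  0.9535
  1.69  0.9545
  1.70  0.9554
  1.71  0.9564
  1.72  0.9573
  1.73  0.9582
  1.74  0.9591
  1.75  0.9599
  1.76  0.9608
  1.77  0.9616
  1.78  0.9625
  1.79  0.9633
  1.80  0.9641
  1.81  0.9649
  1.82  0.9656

-0.0455

T = 1.25;  σ√T = 0.2012
d₁ = [ln(200/150) + (0.026 + 0.18²/2)·1.25] / 0.2012 = [0.2877 + 0.0528] / 0.2012 = 1.6916 ⇒ 1.69
N(d₁) = N(1.69) = 0.9545
Δ_put = N(d₁) − 1 = 0.9545 − 1 = -0.0455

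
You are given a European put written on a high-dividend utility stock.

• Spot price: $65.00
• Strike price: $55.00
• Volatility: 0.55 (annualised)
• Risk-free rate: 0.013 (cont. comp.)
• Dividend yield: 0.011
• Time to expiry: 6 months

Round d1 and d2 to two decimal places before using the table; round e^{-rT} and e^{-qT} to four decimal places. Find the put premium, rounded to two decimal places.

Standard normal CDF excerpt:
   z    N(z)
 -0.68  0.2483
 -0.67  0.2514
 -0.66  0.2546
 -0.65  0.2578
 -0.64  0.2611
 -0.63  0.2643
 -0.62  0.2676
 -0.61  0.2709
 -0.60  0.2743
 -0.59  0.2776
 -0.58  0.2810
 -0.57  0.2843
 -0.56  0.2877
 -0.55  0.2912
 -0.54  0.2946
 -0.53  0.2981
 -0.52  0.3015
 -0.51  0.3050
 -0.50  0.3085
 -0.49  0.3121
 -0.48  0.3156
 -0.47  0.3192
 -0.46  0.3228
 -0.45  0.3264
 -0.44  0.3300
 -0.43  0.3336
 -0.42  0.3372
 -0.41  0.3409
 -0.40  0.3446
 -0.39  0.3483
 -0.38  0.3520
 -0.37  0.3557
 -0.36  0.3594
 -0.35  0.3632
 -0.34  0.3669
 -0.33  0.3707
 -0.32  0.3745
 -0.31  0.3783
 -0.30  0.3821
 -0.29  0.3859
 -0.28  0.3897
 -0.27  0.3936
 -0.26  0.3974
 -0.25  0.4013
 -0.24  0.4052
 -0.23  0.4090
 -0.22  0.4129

σ√T = 0.55·√0.5 = 0.3889
d₁ = [ln(65/55) + (0.013 − 0.011 + 0.55²/2)·0.5] / 0.3889 = [0.1671 + 0.0766] / 0.3889 = 0.6266 → 0.63
d₂ = d₁ − σ√T = 0.6266 − 0.3889 = 0.2377 → 0.24
e^(−qT) = e^(−0.011·0.5) = 0.9945;  e^(−rT) = e^(−0.013·0.5) = 0.9935
N(−d₂) = N(-0.24) = 0.4052;  N(−d₁) = N(-0.63) = 0.2643
P = 55·0.9935·0.4052 − 65·0.9945·0.2643 = 22.1411 − 17.0850 = 5.0561

$5.06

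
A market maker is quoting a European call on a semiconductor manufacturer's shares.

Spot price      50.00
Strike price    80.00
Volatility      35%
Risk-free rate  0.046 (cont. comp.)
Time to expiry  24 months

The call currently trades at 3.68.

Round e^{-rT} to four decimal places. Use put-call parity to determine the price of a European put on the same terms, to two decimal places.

e^(−rT) = e^(−0.046·2) = 0.9121
Put-call parity: C − P = S − K·e^(−rT) = 50 − 80·0.9121 = 50 − 72.9680 = -22.9680
P = C − (C − P) = 3.68 − (-22.9680) = 26.6480

26.65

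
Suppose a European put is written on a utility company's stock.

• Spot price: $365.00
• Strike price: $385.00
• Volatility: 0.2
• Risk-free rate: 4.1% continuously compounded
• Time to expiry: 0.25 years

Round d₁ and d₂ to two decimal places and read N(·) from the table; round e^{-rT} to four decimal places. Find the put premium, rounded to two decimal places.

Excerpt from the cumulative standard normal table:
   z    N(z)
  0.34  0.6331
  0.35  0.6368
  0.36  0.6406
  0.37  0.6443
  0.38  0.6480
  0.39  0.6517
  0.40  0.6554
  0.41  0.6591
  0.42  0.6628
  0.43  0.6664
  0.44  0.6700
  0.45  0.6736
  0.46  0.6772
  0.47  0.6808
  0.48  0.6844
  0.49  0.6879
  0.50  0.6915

$24.29

σ√T = 0.2·√0.25 = 0.1000
d₁ = [ln(365/385) + (0.041 + 0.2²/2)·0.25] / 0.1000 = [-0.0533 + 0.0153] / 0.1000 = -0.3810 ⇒ -0.38
d₂ = d₁ − σ√T = -0.3810 − 0.1000 = -0.4810 ⇒ -0.48
exp(−rT) = exp(−0.041·0.25) = 0.9898
N(−d₂) = N(0.48) = 0.6844;  N(−d₁) = N(0.38) = 0.6480
P = 385·0.9898·0.6844 − 365·0.6480 = 260.8064 − 236.5200 = 24.2864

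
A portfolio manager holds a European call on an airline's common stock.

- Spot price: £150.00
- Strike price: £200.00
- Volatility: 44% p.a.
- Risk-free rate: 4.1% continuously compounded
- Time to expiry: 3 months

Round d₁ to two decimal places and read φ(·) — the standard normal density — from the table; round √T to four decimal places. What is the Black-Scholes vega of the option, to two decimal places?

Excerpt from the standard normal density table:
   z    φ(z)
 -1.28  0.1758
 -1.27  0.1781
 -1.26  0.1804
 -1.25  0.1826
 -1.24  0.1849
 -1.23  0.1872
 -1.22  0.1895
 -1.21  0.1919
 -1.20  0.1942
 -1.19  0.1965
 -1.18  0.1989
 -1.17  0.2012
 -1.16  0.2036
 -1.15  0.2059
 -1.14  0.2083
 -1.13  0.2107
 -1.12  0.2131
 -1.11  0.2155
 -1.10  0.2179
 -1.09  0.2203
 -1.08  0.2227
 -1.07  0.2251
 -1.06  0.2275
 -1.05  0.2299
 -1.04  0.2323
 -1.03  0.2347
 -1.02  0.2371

15.44

T = 0.25;  σ√T = 0.2200
d₁ = [ln(150/200) + (0.041 + 0.44²/2)·0.25] / 0.2200 = [-0.2877 + 0.0345] / 0.2200 = -1.1511 which rounds to -1.15
√T = √0.25 = 0.5000
φ(d₁) = φ(-1.15) = 0.2059
vega = S·φ(d₁)·√T = 150·0.2059·0.5000 = 15.4425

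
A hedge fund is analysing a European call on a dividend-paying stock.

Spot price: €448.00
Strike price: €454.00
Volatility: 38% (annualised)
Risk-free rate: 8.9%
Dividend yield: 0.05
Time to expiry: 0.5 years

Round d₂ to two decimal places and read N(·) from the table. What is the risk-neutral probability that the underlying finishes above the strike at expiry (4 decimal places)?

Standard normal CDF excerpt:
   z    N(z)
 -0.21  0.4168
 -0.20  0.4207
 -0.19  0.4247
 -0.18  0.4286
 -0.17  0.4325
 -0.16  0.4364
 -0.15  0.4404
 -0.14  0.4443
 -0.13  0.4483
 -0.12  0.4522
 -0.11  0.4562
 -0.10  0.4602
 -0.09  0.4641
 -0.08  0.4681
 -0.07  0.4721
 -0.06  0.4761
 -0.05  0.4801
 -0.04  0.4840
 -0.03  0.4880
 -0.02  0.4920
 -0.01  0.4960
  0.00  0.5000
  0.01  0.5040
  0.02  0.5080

σ√T = 0.38·√0.5 = 0.2687
ln(S/K) + (r − q + σ²/2)T = ln(448/454) + (0.089 − 0.05 + 0.38²/2)·0.5 = -0.0133 + 0.0556 = 0.0423
d₁ = 0.0423 / 0.2687 = 0.1574 ≈ 0.16
d₂ = d₁ − σ√T = 0.1574 − 0.2687 = -0.1113 ≈ -0.11
Pr(exercise) under Q = N(d₂) = 0.4562

0.4562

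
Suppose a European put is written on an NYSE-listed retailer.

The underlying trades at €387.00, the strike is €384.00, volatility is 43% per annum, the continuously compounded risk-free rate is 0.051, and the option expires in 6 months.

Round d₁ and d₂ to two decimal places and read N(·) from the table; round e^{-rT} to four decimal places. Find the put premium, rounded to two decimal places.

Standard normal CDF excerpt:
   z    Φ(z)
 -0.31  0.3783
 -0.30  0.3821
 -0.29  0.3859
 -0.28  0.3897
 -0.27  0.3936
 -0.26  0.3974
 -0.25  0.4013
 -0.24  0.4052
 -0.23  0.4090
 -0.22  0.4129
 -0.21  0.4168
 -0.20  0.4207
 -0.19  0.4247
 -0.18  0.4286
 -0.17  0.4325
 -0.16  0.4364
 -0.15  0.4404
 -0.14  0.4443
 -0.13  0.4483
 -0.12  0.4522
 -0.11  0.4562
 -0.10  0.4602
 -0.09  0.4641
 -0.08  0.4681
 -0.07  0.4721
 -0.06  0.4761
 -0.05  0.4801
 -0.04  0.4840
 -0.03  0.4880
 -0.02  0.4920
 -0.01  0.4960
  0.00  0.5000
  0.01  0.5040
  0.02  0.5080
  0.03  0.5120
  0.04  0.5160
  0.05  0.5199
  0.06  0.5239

σ√T = 0.43 × 0.7071 = 0.3041
d₁ = [ln(387/384) + (0.051 + 0.43²/2)·0.5] / 0.3041 = [0.0078 + 0.0717] / 0.3041 = 0.2615 ≈ 0.26
d₂ = d₁ − σ√T = 0.2615 − 0.3041 = -0.0426 ≈ -0.04
exp(−rT) = exp(−0.051·0.5) = 0.9748
N(−d₂) = N(0.04) = 0.5160;  N(−d₁) = N(-0.26) = 0.3974
P = 384·0.9748·0.5160 − 387·0.3974 = 193.1508 − 153.7938 = 39.3570

€39.36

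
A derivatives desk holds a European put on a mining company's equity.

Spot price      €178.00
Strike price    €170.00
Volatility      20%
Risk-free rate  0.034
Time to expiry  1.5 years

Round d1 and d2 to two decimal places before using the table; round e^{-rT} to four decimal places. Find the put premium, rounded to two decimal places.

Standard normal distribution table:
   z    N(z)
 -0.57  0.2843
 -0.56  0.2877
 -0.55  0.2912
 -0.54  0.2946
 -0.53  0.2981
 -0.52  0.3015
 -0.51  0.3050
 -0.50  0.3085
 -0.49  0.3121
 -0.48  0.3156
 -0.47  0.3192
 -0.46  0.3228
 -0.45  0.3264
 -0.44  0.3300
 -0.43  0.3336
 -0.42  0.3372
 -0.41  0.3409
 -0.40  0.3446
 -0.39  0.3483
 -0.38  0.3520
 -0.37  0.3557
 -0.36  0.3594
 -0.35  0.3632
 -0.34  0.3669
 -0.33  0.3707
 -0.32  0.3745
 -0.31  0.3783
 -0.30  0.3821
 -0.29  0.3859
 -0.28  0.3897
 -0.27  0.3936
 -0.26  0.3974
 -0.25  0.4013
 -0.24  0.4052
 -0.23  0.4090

€9.92

T = 1.5;  σ√T = 0.2449
d₁ = [ln(178/170) + (0.034 + 0.2²/2)·1.5] / 0.2449 = [0.0460 + 0.0810] / 0.2449 = 0.5184 → 0.52
d₂ = d₁ − σ√T = 0.5184 − 0.2449 = 0.2735 → 0.27
e^(−rT) = e^(−0.034·1.5) = 0.9503
P = 170·0.9503·N(-0.27) − 178·N(-0.52) = 170·0.9503·0.3936 − 178·0.3015 = 63.5865 − 53.6670 = 9.9195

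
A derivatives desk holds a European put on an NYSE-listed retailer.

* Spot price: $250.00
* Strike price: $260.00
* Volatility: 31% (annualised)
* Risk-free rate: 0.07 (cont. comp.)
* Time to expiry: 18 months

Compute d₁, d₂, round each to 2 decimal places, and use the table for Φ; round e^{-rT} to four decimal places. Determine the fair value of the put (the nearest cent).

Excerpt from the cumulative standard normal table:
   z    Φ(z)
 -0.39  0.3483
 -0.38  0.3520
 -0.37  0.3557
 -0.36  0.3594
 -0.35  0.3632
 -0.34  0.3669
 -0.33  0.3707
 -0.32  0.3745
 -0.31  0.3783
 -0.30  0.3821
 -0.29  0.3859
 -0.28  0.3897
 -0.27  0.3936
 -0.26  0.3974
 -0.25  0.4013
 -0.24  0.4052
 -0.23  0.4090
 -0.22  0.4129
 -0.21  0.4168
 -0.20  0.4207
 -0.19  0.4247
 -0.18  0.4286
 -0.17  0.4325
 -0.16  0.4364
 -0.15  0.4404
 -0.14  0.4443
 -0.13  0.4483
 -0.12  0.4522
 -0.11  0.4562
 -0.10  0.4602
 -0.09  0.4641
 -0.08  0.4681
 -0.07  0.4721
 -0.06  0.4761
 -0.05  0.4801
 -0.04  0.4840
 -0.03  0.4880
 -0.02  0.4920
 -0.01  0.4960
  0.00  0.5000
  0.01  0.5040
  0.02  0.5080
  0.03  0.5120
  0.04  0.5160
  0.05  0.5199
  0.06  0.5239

T = 1.5;  σ√T = 0.3797
d₁ = [ln(250/260) + (0.07 + ½·0.31²)·1.5] / (σ√T) = (-0.0392 + 0.1771) / 0.3797 = 0.3631 ⇒ 0.36
d₂ = 0.3631 − 0.3797 = -0.0166 ⇒ -0.02
e^(−rT) = e^(−0.07·1.5) = 0.9003
P = 260·0.9003·N(0.02) − 250·N(-0.36) = 260·0.9003·0.5080 − 250·0.3594 = 118.9116 − 89.8500 = 29.0616

$29.06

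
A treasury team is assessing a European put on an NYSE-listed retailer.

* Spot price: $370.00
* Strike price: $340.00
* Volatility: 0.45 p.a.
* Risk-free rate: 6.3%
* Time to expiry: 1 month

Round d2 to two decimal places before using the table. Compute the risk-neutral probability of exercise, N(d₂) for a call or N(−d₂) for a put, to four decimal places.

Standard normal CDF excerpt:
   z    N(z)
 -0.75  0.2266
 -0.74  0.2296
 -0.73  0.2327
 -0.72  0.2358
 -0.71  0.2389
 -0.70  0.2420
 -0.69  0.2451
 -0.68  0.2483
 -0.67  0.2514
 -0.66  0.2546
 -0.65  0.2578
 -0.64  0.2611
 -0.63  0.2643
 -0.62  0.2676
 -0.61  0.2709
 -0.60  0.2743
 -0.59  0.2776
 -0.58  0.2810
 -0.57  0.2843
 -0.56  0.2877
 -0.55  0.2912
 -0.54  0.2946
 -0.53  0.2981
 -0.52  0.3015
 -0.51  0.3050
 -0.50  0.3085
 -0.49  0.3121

0.2643

σ√T = 0.45·√0.08333 = 0.1299
ln(S/K) + (r + σ²/2)T = ln(370/340) + (0.063 + 0.45²/2)·0.08333 = 0.0846 + 0.0137 = 0.0982
d₁ = 0.0982 / 0.1299 = 0.7563 ≈ 0.76
d₂ = d₁ − σ√T = 0.7563 − 0.1299 = 0.6264 ≈ 0.63
Pr(exercise) under Q = N(−d₂) = N(-0.63) = 0.2643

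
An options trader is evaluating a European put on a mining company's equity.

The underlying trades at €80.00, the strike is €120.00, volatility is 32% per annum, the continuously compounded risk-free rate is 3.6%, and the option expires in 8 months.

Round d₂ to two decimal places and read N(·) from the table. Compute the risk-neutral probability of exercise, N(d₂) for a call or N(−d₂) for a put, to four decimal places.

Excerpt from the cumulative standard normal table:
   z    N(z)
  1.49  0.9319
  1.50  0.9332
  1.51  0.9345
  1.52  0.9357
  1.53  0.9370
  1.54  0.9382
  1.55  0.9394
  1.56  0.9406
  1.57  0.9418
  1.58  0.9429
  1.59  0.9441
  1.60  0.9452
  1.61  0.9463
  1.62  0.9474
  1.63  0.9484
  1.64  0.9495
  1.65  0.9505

T = 0.6667;  σ√T = 0.2613
d₁ = [ln(80/120) + (0.036 + ½·0.32²)·0.6667] / (σ√T) = (-0.4055 + 0.0581) / 0.2613 = -1.3294 → -1.33
d₂ = -1.3294 − 0.2613 = -1.5906 → -1.59
Pr(exercise) under Q = N(−d₂) = N(1.59) = 0.9441

0.9441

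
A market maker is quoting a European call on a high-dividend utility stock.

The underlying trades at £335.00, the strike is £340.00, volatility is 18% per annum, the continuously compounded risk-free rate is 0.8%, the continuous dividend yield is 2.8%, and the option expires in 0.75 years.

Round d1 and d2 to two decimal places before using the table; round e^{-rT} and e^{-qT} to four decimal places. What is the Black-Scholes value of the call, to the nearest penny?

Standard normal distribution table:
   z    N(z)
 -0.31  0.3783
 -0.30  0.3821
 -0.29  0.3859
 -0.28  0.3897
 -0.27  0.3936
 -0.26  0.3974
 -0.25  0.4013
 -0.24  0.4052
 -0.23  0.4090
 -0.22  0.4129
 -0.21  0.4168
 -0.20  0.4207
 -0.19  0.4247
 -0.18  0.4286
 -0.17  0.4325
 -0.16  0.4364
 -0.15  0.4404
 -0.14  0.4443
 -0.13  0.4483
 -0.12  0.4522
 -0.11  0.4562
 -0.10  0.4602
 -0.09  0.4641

T = 0.75;  σ√T = 0.1559
d₁ = [ln(335/340) + (0.008 − 0.028 + 0.18²/2)·0.75] / 0.1559 = [-0.0148 − 0.0029] / 0.1559 = -0.1133 ≈ -0.11
d₂ = d₁ − σ√T = -0.1133 − 0.1559 = -0.2692 ≈ -0.27
exp(−qT) = exp(−0.028·0.75) = 0.9792;  exp(−rT) = exp(−0.008·0.75) = 0.9940
N(d₁) = N(-0.11) = 0.4562;  N(d₂) = N(-0.27) = 0.3936
C = 335·0.9792·0.4562 − 340·0.9940·0.3936 = 149.6482 − 133.0211 = 16.6271

£16.63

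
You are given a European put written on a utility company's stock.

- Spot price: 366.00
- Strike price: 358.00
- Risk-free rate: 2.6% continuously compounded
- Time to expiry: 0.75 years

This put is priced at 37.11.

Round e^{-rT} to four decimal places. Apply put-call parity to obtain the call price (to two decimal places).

e^(−rT) = e^(−0.026·0.75) = 0.9807
Put-call parity: C − P = S − K·e^(−rT) = 366 − 358·0.9807 = 366 − 351.0906 = 14.9094
C = P + (C − P) = 37.11 + (14.9094) = 52.0194

52.02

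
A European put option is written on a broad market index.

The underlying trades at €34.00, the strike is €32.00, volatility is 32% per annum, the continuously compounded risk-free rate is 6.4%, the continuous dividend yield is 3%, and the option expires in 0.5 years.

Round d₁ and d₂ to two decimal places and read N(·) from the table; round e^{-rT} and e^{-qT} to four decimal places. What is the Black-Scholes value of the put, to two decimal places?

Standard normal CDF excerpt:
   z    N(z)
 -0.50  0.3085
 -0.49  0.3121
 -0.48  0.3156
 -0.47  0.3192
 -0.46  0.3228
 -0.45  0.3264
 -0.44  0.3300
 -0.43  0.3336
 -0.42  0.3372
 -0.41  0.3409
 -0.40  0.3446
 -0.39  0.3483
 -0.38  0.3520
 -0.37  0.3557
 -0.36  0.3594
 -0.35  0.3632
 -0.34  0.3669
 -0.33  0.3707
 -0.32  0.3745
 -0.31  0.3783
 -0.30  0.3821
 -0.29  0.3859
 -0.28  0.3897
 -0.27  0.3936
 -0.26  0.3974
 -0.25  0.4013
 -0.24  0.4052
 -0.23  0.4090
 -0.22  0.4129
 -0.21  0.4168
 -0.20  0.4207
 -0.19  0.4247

€1.86

σ√T = 0.32·√0.5 = 0.2263
ln(S/K) + (r − q + σ²/2)T = ln(34/32) + (0.064 − 0.03 + 0.32²/2)·0.5 = 0.0606 + 0.0426 = 0.1032
d₁ = 0.1032 / 0.2263 = 0.4562 ≈ 0.46
d₂ = d₁ − σ√T = 0.4562 − 0.2263 = 0.2299 ≈ 0.23
exp(−qT) = exp(−0.03·0.5) = 0.9851;  exp(−rT) = exp(−0.064·0.5) = 0.9685
P = 32·0.9685·N(-0.23) − 34·0.9851·N(-0.46) = 32·0.9685·0.4090 − 34·0.9851·0.3228 = 12.6757 − 10.8117 = 1.8641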